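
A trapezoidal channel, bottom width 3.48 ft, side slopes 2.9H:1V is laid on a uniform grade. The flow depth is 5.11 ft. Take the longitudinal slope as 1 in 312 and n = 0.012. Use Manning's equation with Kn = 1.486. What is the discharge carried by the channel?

Q = 1270 ft³/s

With bottom width b = 3.48 ft and side slope z = 2.9: A = (b + zy)y = (3.48 + 2.9×5.11)×5.11 = 93.51 ft²; P = b + 2y√(1+z²) = 3.48 + 2×5.11×3.068 = 34.83 ft.
Hydraulic radius R = A/P = 93.51/34.83 = 2.685 ft.
Manning's equation: Q = (1.486/n) A R^(2/3) S^(1/2) = (1.486/0.012) × 93.51 × 2.685^(2/3) × 0.003205^(1/2) = 1270 ft³/s.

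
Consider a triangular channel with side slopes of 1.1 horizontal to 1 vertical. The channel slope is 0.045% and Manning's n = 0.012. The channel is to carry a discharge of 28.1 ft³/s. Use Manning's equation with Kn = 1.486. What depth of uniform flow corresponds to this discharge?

y_n = 3.01 ft

Manning's equation rearranged: A R^(2/3) = nQ / (1.486·√S) = 0.012 × 28.1 / (1.486 × √0.00045) = 10.7.
Trying y = 3.68 ft: A R^(2/3) = 18.3 — over.
Trying y = 2.44 ft: A R^(2/3) = 6.117 — short.
Trying y = 3.01 ft: A R^(2/3) = 10.71 — ≈ 10.7.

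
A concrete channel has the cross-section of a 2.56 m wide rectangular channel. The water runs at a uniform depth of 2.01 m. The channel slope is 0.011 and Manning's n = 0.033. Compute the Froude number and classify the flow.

subcritical

Flow area A = b·y = 2.56 × 2.01 = 5.146 m². Wetted perimeter P = b + 2y = 2.56 + 2×2.01 = 6.58 m.
Hydraulic radius R = A/P = 5.146/6.58 = 0.782 m.
V = (1/n) R^(2/3) √S = (1/0.033) × 0.782^(2/3) × √0.011 = 2.698 m/s. Hydraulic depth D_h = A/T = 5.146/2.56 = 2.01 m.
Froude number Fr = V/√(g·D_h) = 2.698/√(9.81×2.01) = 0.608, which is less than 1, so the flow is subcritical.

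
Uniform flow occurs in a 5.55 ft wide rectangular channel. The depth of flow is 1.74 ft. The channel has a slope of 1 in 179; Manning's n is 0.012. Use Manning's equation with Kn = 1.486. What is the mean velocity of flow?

Flow area A = b·y = 5.55 × 1.74 = 9.657 ft². Wetted perimeter P = b + 2y = 5.55 + 2×1.74 = 9.03 ft.
Hydraulic radius R = A/P = 9.657/9.03 = 1.069 ft.
From Manning's equation, V = (1.486/n) R^(2/3) S^(1/2) = (1.486/0.012) × 1.069^(2/3) × 0.005587^(1/2) = 9.68 ft/s.

V = 9.68 ft/s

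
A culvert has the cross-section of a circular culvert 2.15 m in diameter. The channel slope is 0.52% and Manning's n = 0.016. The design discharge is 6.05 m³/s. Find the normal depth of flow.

y_n = 1.15 m

Manning's equation rearranged: A R^(2/3) = nQ / (1·√S) = 0.016 × 6.05 / (√0.0052) = 1.342.
Try y = 0.823 m: A R^(2/3) = 0.7459 — low.
Try y = 1.45 m: A R^(2/3) = 1.912 — high.
Try y = 1.15 m: A R^(2/3) = 1.343 — close enough.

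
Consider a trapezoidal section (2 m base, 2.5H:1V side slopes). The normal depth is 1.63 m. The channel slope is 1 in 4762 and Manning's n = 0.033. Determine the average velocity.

V = 0.415 m/s

With bottom width b = 2 m and side slope z = 2.5: A = (b + zy)y = (2 + 2.5×1.63)×1.63 = 9.902 m²; P = b + 2y√(1+z²) = 2 + 2×1.63×2.693 = 10.78 m.
Hydraulic radius R = A/P = 9.902/10.78 = 0.9188 m.
From Manning's equation, V = (1/n) R^(2/3) S^(1/2) = (1/0.033) × 0.9188^(2/3) × 0.00021^(1/2) = 0.415 m/s.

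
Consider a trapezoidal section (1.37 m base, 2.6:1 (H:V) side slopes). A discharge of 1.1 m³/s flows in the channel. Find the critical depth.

y_c = 0.326 m

At critical depth, Q² T / (g A³) = 1, i.e. A³/T = Q²/g = 1.1²/9.81 = 0.1233.
Try y = 0.373 m: A³/T = 0.2009 — over.
Try y = 0.26 m: A³/T = 0.0553 — short.
Try y = 0.326 m: A³/T = 0.1233 — close enough.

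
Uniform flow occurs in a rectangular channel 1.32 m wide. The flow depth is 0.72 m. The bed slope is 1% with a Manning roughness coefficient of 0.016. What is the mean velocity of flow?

V = 3.07 m/s

Flow area A = b·y = 1.32 × 0.72 = 0.9504 m². Wetted perimeter P = b + 2y = 1.32 + 2×0.72 = 2.76 m.
Hydraulic radius R = A/P = 0.9504/2.76 = 0.3443 m.
From Manning's equation, V = (1/n) R^(2/3) S^(1/2) = (1/0.016) × 0.3443^(2/3) × 0.01^(1/2) = 3.07 m/s.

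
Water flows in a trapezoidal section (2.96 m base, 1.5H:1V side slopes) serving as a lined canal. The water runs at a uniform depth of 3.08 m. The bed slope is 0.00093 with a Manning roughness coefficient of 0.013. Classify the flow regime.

subcritical

With bottom width b = 2.96 m and side slope z = 1.5: A = (b + zy)y = (2.96 + 1.5×3.08)×3.08 = 23.35 m²; P = b + 2y√(1+z²) = 2.96 + 2×3.08×1.803 = 14.07 m.
Hydraulic radius R = A/P = 23.35/14.07 = 1.66 m.
V = (1/n) R^(2/3) √S = (1/0.013) × 1.66^(2/3) × √0.00093 = 3.289 m/s. Hydraulic depth D_h = A/T = 23.35/12.2 = 1.914 m.
Froude number Fr = V/√(g·D_h) = 3.289/√(9.81×1.914) = 0.759, which is less than 1, so the flow is subcritical.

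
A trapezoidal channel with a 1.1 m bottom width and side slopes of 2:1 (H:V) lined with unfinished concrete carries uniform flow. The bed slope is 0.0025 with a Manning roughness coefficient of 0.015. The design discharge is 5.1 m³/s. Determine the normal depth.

Manning's equation rearranged: A R^(2/3) = nQ / (1·√S) = 0.015 × 5.1 / (√0.0025) = 1.53.
At y = 0.973 m: A R^(2/3) = 1.974 — too large.
At y = 0.866 m: A R^(2/3) = 1.531 — ≈ 1.53.

y_n = 0.866 m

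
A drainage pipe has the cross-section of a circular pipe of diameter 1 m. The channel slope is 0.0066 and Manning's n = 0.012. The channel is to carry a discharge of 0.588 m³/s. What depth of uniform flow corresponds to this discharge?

y_n = 0.361 m

Manning's equation rearranged: A R^(2/3) = nQ / (1·√S) = 0.012 × 0.588 / (√0.0066) = 0.08685.
Trying y = 0.319 m: A R^(2/3) = 0.0687 — low.
Trying y = 0.361 m: A R^(2/3) = 0.08686 — matches.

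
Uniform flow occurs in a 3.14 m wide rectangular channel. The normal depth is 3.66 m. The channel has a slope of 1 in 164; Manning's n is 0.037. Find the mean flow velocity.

Flow area A = b·y = 3.14 × 3.66 = 11.49 m². Wetted perimeter P = b + 2y = 3.14 + 2×3.66 = 10.46 m.
Hydraulic radius R = A/P = 11.49/10.46 = 1.099 m.
From Manning's equation, V = (1/n) R^(2/3) S^(1/2) = (1/0.037) × 1.099^(2/3) × 0.006098^(1/2) = 2.25 m/s.

V = 2.25 m/s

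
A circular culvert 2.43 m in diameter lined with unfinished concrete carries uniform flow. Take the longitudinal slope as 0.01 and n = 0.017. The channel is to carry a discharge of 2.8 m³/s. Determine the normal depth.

y_n = 0.621 m

Manning's equation rearranged: A R^(2/3) = nQ / (1·√S) = 0.017 × 2.8 / (√0.01) = 0.476.
Trying y = 0.448 m: A R^(2/3) = 0.2469 — short.
Trying y = 0.778 m: A R^(2/3) = 0.7384 — over.
Trying y = 0.621 m: A R^(2/3) = 0.476 — matches.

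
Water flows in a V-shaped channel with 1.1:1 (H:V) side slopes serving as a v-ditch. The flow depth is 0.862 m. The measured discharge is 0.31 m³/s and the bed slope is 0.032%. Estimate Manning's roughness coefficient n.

For a triangular section with side slope z = 1.1: A = zy² = 1.1×0.862² = 0.8173 m²; P = 2y√(1+z²) = 2×0.862×1.487 = 2.563 m.
Hydraulic radius R = A/P = 0.8173/2.563 = 0.3189 m.
Rearranging Manning's equation: n = (1/Q) A R^(2/3) S^(1/2) = (1/0.31) × 0.8173 × 0.3189^(2/3) × √0.00032 = 0.022.

n = 0.022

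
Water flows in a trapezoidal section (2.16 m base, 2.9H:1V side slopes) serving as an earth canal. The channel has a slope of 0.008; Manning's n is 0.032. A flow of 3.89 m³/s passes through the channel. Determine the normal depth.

Manning's equation rearranged: A R^(2/3) = nQ / (1·√S) = 0.032 × 3.89 / (√0.008) = 1.392.
Trying y = 0.707 m: A R^(2/3) = 1.769 — over.
Trying y = 0.485 m: A R^(2/3) = 0.8374 — short.
Trying y = 0.628 m: A R^(2/3) = 1.393 — close enough.

y_n = 0.628 m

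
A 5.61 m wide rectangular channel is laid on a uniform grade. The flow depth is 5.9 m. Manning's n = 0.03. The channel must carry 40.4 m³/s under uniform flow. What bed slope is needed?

Flow area A = b·y = 5.61 × 5.9 = 33.1 m². Wetted perimeter P = b + 2y = 5.61 + 2×5.9 = 17.41 m.
Hydraulic radius R = A/P = 33.1/17.41 = 1.901 m.
From Manning's equation, S = [nQ / (1 A R^(2/3))]² = [0.03 × 40.4 / (1 × 33.1 × 1.901^(2/3))]² = 0.000569.

S = 0.000569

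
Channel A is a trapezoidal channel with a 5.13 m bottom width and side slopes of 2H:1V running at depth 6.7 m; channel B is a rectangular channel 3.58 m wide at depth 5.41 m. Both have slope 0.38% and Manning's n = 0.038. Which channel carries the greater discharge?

channel A

Channel A: With bottom width b = 5.13 m and side slope z = 2: A = (b + zy)y = (5.13 + 2×6.7)×6.7 = 124.2 m²; P = b + 2y√(1+z²) = 5.13 + 2×6.7×2.236 = 35.09 m. Hydraulic radius R = A/P = 124.2/35.09 = 3.538 m. Q_A = (1/0.038)·124.2·3.538^(2/3)·√0.0038 = 467.6 m³/s.
Channel B: Flow area A = b·y = 3.58 × 5.41 = 19.37 m². Wetted perimeter P = b + 2y = 3.58 + 2×5.41 = 14.4 m. Hydraulic radius R = A/P = 19.37/14.4 = 1.345 m. Q_B = (1/0.038)·19.37·1.345^(2/3)·√0.0038 = 38.28 m³/s.
Q_A = 467.6 m³/s vs Q_B = 38.28 m³/s, so channel A carries more.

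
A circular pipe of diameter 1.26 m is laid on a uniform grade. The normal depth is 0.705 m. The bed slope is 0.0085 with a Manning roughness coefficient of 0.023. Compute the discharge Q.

For a circular section of diameter D = 1.26 m at depth y = 0.705 m, the central angle is θ = 2 arccos(1 − 2y/D) = 3.38 rad. Then A = (D²/8)(θ − sin θ) = 0.7177 m² and P = Dθ/2 = 2.13 m.
Hydraulic radius R = A/P = 0.7177/2.13 = 0.337 m.
Manning's equation: Q = (1/n) A R^(2/3) S^(1/2) = (1/0.023) × 0.7177 × 0.337^(2/3) × 0.0085^(1/2) = 1.39 m³/s.

Q = 1.39 m³/s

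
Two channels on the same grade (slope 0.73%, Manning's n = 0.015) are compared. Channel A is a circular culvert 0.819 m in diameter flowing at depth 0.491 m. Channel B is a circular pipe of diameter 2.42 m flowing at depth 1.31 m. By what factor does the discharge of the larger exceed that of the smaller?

15.3

Channel A: For a circular section of diameter D = 0.819 m at depth y = 0.491 m, the central angle is θ = 2 arccos(1 − 2y/D) = 3.542 rad. Then A = (D²/8)(θ − sin θ) = 0.3297 m² and P = Dθ/2 = 1.451 m. Hydraulic radius R = A/P = 0.3297/1.451 = 0.2273 m. Q_A = (1/0.015)·0.3297·0.2273^(2/3)·√0.0073 = 0.6995 m³/s.
Channel B: For a circular section of diameter D = 2.42 m at depth y = 1.31 m, the central angle is θ = 2 arccos(1 − 2y/D) = 3.307 rad. Then A = (D²/8)(θ − sin θ) = 2.542 m² and P = Dθ/2 = 4.002 m. Hydraulic radius R = A/P = 2.542/4.002 = 0.6351 m. Q_B = (1/0.015)·2.542·0.6351^(2/3)·√0.0073 = 10.7 m³/s.
The larger discharge is 10.7 m³/s and the smaller is 0.6995 m³/s; the ratio is 15.3.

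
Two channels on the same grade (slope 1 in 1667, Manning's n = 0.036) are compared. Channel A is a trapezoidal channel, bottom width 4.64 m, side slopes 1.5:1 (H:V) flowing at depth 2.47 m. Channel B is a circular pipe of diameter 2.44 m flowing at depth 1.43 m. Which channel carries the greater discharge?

Channel A: With bottom width b = 4.64 m and side slope z = 1.5: A = (b + zy)y = (4.64 + 1.5×2.47)×2.47 = 20.61 m²; P = b + 2y√(1+z²) = 4.64 + 2×2.47×1.803 = 13.55 m. Hydraulic radius R = A/P = 20.61/13.55 = 1.522 m. Q_A = (1/0.036)·20.61·1.522^(2/3)·√0.0005999 = 18.55 m³/s.
Channel B: For a circular section of diameter D = 2.44 m at depth y = 1.43 m, the central angle is θ = 2 arccos(1 − 2y/D) = 3.488 rad. Then A = (D²/8)(θ − sin θ) = 2.848 m² and P = Dθ/2 = 4.255 m. Hydraulic radius R = A/P = 2.848/4.255 = 0.6693 m. Q_B = (1/0.036)·2.848·0.6693^(2/3)·√0.0005999 = 1.483 m³/s.
Q_A = 18.55 m³/s vs Q_B = 1.483 m³/s, so channel A carries more.

channel A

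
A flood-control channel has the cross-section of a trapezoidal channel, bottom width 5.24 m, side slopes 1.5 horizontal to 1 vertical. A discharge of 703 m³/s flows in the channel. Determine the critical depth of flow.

y_c = 6.98 m

At critical depth, Q² T / (g A³) = 1, i.e. A³/T = Q²/g = 703²/9.81 = 50380.
At y = 8.44 m: A³/T = 112800 — over.
At y = 5.52 m: A³/T = 19070 — short.
At y = 6.98 m: A³/T = 50360 — close enough.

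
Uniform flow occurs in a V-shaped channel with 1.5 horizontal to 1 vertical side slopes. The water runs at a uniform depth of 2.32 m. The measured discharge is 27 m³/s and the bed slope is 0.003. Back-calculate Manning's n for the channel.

For a triangular section with side slope z = 1.5: A = zy² = 1.5×2.32² = 8.074 m²; P = 2y√(1+z²) = 2×2.32×1.803 = 8.365 m.
Hydraulic radius R = A/P = 8.074/8.365 = 0.9652 m.
Rearranging Manning's equation: n = (1/Q) A R^(2/3) S^(1/2) = (1/27) × 8.074 × 0.9652^(2/3) × √0.003 = 0.016.

n = 0.016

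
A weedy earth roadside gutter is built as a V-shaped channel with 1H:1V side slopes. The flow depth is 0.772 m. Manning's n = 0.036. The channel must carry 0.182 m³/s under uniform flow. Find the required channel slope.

S = 0.000683

For a triangular section with side slope z = 1: A = zy² = 1×0.772² = 0.596 m²; P = 2y√(1+z²) = 2×0.772×1.414 = 2.184 m.
Hydraulic radius R = A/P = 0.596/2.184 = 0.2729 m.
From Manning's equation, S = [nQ / (1 A R^(2/3))]² = [0.036 × 0.182 / (1 × 0.596 × 0.2729^(2/3))]² = 0.000683.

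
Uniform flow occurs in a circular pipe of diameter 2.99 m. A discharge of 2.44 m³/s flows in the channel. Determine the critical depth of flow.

At critical depth, Q² T / (g A³) = 1, i.e. A³/T = Q²/g = 2.44²/9.81 = 0.6069.
Trying y = 0.548 m: A³/T = 0.2966 — too small.
Trying y = 0.835 m: A³/T = 1.537 — too large.
Trying y = 0.658 m: A³/T = 0.6073 — ≈ 0.6069.

y_c = 0.658 m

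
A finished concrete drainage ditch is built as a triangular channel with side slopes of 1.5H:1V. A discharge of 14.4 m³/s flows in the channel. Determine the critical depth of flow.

y_c = 1.8 m

At critical depth, Q² T / (g A³) = 1, i.e. A³/T = Q²/g = 14.4²/9.81 = 21.14.
Try y = 1.37 m: A³/T = 5.429 — low.
Try y = 1.95 m: A³/T = 31.72 — high.
Try y = 1.8 m: A³/T = 21.26 — close enough.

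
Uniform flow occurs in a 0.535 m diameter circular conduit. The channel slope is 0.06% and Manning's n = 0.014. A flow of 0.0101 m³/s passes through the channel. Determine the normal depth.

y_n = 0.113 m

Manning's equation rearranged: A R^(2/3) = nQ / (1·√S) = 0.014 × 0.0101 / (√0.0006) = 0.005773.
Try y = 0.0962 m: A R^(2/3) = 0.004147 — too small.
Try y = 0.113 m: A R^(2/3) = 0.005749 — ≈ 0.005773.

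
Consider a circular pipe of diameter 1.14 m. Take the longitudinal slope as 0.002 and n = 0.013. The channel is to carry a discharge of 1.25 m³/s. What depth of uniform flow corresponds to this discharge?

y_n = 0.787 m

Manning's equation rearranged: A R^(2/3) = nQ / (1·√S) = 0.013 × 1.25 / (√0.002) = 0.3634.
At y = 0.561 m: A R^(2/3) = 0.2151 — too small.
At y = 0.915 m: A R^(2/3) = 0.4335 — too large.
At y = 0.787 m: A R^(2/3) = 0.3634 — ≈ 0.3634.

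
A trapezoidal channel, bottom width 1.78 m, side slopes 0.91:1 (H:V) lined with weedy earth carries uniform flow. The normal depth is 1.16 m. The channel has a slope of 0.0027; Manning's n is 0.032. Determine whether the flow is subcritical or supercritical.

subcritical

With bottom width b = 1.78 m and side slope z = 0.91: A = (b + zy)y = (1.78 + 0.91×1.16)×1.16 = 3.289 m²; P = b + 2y√(1+z²) = 1.78 + 2×1.16×1.352 = 4.917 m.
Hydraulic radius R = A/P = 3.289/4.917 = 0.669 m.
V = (1/n) R^(2/3) √S = (1/0.032) × 0.669^(2/3) × √0.0027 = 1.242 m/s. Hydraulic depth D_h = A/T = 3.289/3.891 = 0.8453 m.
Froude number Fr = V/√(g·D_h) = 1.242/√(9.81×0.8453) = 0.431, which is less than 1, so the flow is subcritical.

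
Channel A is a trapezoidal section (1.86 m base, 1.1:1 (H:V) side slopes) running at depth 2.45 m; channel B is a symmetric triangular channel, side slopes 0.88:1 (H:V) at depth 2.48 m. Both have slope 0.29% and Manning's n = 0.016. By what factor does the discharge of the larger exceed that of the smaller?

2.69

Channel A: With bottom width b = 1.86 m and side slope z = 1.1: A = (b + zy)y = (1.86 + 1.1×2.45)×2.45 = 11.16 m²; P = b + 2y√(1+z²) = 1.86 + 2×2.45×1.487 = 9.144 m. Hydraulic radius R = A/P = 11.16/9.144 = 1.22 m. Q_A = (1/0.016)·11.16·1.22^(2/3)·√0.0029 = 42.89 m³/s.
Channel B: For a triangular section with side slope z = 0.88: A = zy² = 0.88×2.48² = 5.412 m²; P = 2y√(1+z²) = 2×2.48×1.332 = 6.607 m. Hydraulic radius R = A/P = 5.412/6.607 = 0.8192 m. Q_B = (1/0.016)·5.412·0.8192^(2/3)·√0.0029 = 15.95 m³/s.
The larger discharge is 42.89 m³/s and the smaller is 15.95 m³/s; the ratio is 2.69.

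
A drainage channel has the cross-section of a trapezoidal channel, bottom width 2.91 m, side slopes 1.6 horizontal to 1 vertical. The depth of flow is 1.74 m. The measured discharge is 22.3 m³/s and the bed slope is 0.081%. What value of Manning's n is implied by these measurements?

n = 0.013

With bottom width b = 2.91 m and side slope z = 1.6: A = (b + zy)y = (2.91 + 1.6×1.74)×1.74 = 9.908 m²; P = b + 2y√(1+z²) = 2.91 + 2×1.74×1.887 = 9.476 m.
Hydraulic radius R = A/P = 9.908/9.476 = 1.046 m.
Rearranging Manning's equation: n = (1/Q) A R^(2/3) S^(1/2) = (1/22.3) × 9.908 × 1.046^(2/3) × √0.00081 = 0.013.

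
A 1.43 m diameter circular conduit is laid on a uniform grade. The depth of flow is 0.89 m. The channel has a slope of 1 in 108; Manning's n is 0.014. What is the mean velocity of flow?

For a circular section of diameter D = 1.43 m at depth y = 0.89 m, the central angle is θ = 2 arccos(1 − 2y/D) = 3.636 rad. Then A = (D²/8)(θ − sin θ) = 1.051 m² and P = Dθ/2 = 2.6 m.
Hydraulic radius R = A/P = 1.051/2.6 = 0.4042 m.
From Manning's equation, V = (1/n) R^(2/3) S^(1/2) = (1/0.014) × 0.4042^(2/3) × 0.009259^(1/2) = 3.76 m/s.

V = 3.76 m/s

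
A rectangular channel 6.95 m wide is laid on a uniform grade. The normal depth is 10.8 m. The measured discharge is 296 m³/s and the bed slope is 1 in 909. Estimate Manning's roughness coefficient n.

Flow area A = b·y = 6.95 × 10.8 = 75.06 m². Wetted perimeter P = b + 2y = 6.95 + 2×10.8 = 28.55 m.
Hydraulic radius R = A/P = 75.06/28.55 = 2.629 m.
Rearranging Manning's equation: n = (1/Q) A R^(2/3) S^(1/2) = (1/296) × 75.06 × 2.629^(2/3) × √0.0011 = 0.016.

n = 0.016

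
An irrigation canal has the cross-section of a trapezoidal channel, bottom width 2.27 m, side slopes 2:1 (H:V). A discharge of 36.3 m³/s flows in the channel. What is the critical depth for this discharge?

At critical depth, Q² T / (g A³) = 1, i.e. A³/T = Q²/g = 36.3²/9.81 = 134.3.
Trying y = 1.26 m: A³/T = 30.07 — low.
Trying y = 2.18 m: A³/T = 274.7 — high.
Trying y = 1.83 m: A³/T = 133.3 — close enough.

y_c = 1.83 m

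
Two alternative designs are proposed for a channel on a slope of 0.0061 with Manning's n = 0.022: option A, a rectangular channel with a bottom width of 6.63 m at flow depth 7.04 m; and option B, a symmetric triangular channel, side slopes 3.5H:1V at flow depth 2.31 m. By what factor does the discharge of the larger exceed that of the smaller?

Channel A: Flow area A = b·y = 6.63 × 7.04 = 46.68 m². Wetted perimeter P = b + 2y = 6.63 + 2×7.04 = 20.71 m. Hydraulic radius R = A/P = 46.68/20.71 = 2.254 m. Q_A = (1/0.022)·46.68·2.254^(2/3)·√0.0061 = 284.8 m³/s.
Channel B: For a triangular section with side slope z = 3.5: A = zy² = 3.5×2.31² = 18.68 m²; P = 2y√(1+z²) = 2×2.31×3.64 = 16.82 m. Hydraulic radius R = A/P = 18.68/16.82 = 1.111 m. Q_B = (1/0.022)·18.68·1.111^(2/3)·√0.0061 = 71.1 m³/s.
The larger discharge is 284.8 m³/s and the smaller is 71.1 m³/s; the ratio is 4.01.

4.01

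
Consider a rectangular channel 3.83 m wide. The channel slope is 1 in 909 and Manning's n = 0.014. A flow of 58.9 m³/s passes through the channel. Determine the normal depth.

Manning's equation rearranged: A R^(2/3) = nQ / (1·√S) = 0.014 × 58.9 / (√0.0011) = 24.86.
Try y = 4.57 m: A R^(2/3) = 21.37 — short.
Try y = 5.9 m: A R^(2/3) = 28.89 — over.
Try y = 5.19 m: A R^(2/3) = 24.86 — matches.

y_n = 5.19 m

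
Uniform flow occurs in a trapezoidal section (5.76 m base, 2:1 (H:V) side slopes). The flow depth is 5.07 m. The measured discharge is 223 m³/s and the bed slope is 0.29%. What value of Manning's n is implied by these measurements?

With bottom width b = 5.76 m and side slope z = 2: A = (b + zy)y = (5.76 + 2×5.07)×5.07 = 80.61 m²; P = b + 2y√(1+z²) = 5.76 + 2×5.07×2.236 = 28.43 m.
Hydraulic radius R = A/P = 80.61/28.43 = 2.835 m.
Rearranging Manning's equation: n = (1/Q) A R^(2/3) S^(1/2) = (1/223) × 80.61 × 2.835^(2/3) × √0.0029 = 0.039.

n = 0.039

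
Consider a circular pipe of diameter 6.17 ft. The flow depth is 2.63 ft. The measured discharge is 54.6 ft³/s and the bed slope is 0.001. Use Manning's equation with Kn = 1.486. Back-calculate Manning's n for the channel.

n = 0.013

For a circular section of diameter D = 6.17 ft at depth y = 2.63 ft, the central angle is θ = 2 arccos(1 − 2y/D) = 2.846 rad. Then A = (D²/8)(θ − sin θ) = 12.15 ft² and P = Dθ/2 = 8.778 ft.
Hydraulic radius R = A/P = 12.15/8.778 = 1.384 ft.
Rearranging Manning's equation: n = (1.486/Q) A R^(2/3) S^(1/2) = (1.486/54.6) × 12.15 × 1.384^(2/3) × √0.001 = 0.013.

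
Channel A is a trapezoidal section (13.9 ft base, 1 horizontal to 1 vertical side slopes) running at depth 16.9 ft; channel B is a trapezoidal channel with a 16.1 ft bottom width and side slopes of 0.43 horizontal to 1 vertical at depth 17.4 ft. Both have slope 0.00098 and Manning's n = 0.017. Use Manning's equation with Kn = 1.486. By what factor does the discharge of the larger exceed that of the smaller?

Channel A: With bottom width b = 13.9 ft and side slope z = 1: A = (b + zy)y = (13.9 + 1×16.9)×16.9 = 520.5 ft²; P = b + 2y√(1+z²) = 13.9 + 2×16.9×1.414 = 61.7 ft. Hydraulic radius R = A/P = 520.5/61.7 = 8.436 ft. Q_A = (1.486/0.017)·520.5·8.436^(2/3)·√0.00098 = 5903 ft³/s.
Channel B: With bottom width b = 16.1 ft and side slope z = 0.43: A = (b + zy)y = (16.1 + 0.43×17.4)×17.4 = 410.3 ft²; P = b + 2y√(1+z²) = 16.1 + 2×17.4×1.089 = 53.98 ft. Hydraulic radius R = A/P = 410.3/53.98 = 7.601 ft. Q_B = (1.486/0.017)·410.3·7.601^(2/3)·√0.00098 = 4341 ft³/s.
The larger discharge is 5903 ft³/s and the smaller is 4341 ft³/s; the ratio is 1.36.

1.36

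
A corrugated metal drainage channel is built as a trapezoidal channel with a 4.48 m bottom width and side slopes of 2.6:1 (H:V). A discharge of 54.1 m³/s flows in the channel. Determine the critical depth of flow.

y_c = 1.76 m

At critical depth, Q² T / (g A³) = 1, i.e. A³/T = Q²/g = 54.1²/9.81 = 298.3.
At y = 2.04 m: A³/T = 527 — over.
At y = 1.58 m: A³/T = 196.8 — short.
At y = 1.76 m: A³/T = 297 — close enough.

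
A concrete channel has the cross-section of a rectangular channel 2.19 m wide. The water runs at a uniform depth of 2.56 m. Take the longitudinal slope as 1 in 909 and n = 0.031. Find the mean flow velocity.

V = 0.896 m/s

Flow area A = b·y = 2.19 × 2.56 = 5.606 m². Wetted perimeter P = b + 2y = 2.19 + 2×2.56 = 7.31 m.
Hydraulic radius R = A/P = 5.606/7.31 = 0.7669 m.
From Manning's equation, V = (1/n) R^(2/3) S^(1/2) = (1/0.031) × 0.7669^(2/3) × 0.0011^(1/2) = 0.896 m/s.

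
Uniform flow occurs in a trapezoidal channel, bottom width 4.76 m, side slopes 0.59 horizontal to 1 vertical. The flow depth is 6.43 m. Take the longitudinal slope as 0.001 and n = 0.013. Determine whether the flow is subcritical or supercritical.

subcritical

With bottom width b = 4.76 m and side slope z = 0.59: A = (b + zy)y = (4.76 + 0.59×6.43)×6.43 = 55 m²; P = b + 2y√(1+z²) = 4.76 + 2×6.43×1.161 = 19.69 m.
Hydraulic radius R = A/P = 55/19.69 = 2.793 m.
V = (1/n) R^(2/3) √S = (1/0.013) × 2.793^(2/3) × √0.001 = 4.824 m/s. Hydraulic depth D_h = A/T = 55/12.35 = 4.454 m.
Froude number Fr = V/√(g·D_h) = 4.824/√(9.81×4.454) = 0.73, which is less than 1, so the flow is subcritical.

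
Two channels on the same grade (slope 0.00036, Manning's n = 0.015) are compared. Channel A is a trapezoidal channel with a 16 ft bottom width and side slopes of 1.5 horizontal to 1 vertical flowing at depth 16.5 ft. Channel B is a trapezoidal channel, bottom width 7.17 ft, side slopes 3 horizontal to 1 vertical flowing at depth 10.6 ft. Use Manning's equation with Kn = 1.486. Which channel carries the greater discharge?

Channel A: With bottom width b = 16 ft and side slope z = 1.5: A = (b + zy)y = (16 + 1.5×16.5)×16.5 = 672.4 ft²; P = b + 2y√(1+z²) = 16 + 2×16.5×1.803 = 75.49 ft. Hydraulic radius R = A/P = 672.4/75.49 = 8.907 ft. Q_A = (1.486/0.015)·672.4·8.907^(2/3)·√0.00036 = 5430 ft³/s.
Channel B: With bottom width b = 7.17 ft and side slope z = 3: A = (b + zy)y = (7.17 + 3×10.6)×10.6 = 413.1 ft²; P = b + 2y√(1+z²) = 7.17 + 2×10.6×3.162 = 74.21 ft. Hydraulic radius R = A/P = 413.1/74.21 = 5.566 ft. Q_B = (1.486/0.015)·413.1·5.566^(2/3)·√0.00036 = 2439 ft³/s.
Q_A = 5430 ft³/s vs Q_B = 2439 ft³/s, so channel A carries more.

channel A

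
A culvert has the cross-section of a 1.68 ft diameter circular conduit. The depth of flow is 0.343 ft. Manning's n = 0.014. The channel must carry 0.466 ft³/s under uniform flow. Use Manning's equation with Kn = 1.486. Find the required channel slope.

For a circular section of diameter D = 1.68 ft at depth y = 0.343 ft, the central angle is θ = 2 arccos(1 − 2y/D) = 1.875 rad. Then A = (D²/8)(θ − sin θ) = 0.3251 ft² and P = Dθ/2 = 1.575 ft.
Hydraulic radius R = A/P = 0.3251/1.575 = 0.2063 ft.
From Manning's equation, S = [nQ / (1.486 A R^(2/3))]² = [0.014 × 0.466 / (1.486 × 0.3251 × 0.2063^(2/3))]² = 0.0015.

S = 0.0015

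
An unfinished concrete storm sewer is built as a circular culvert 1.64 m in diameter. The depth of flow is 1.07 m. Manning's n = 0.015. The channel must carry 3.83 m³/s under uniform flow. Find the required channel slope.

S = 0.0042

For a circular section of diameter D = 1.64 m at depth y = 1.07 m, the central angle is θ = 2 arccos(1 − 2y/D) = 3.761 rad. Then A = (D²/8)(θ − sin θ) = 1.46 m² and P = Dθ/2 = 3.084 m.
Hydraulic radius R = A/P = 1.46/3.084 = 0.4733 m.
From Manning's equation, S = [nQ / (1 A R^(2/3))]² = [0.015 × 3.83 / (1 × 1.46 × 0.4733^(2/3))]² = 0.0042.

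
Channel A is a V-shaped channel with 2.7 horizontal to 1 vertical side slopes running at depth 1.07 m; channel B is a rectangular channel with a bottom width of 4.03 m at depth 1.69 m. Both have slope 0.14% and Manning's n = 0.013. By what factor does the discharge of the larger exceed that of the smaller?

Channel A: For a triangular section with side slope z = 2.7: A = zy² = 2.7×1.07² = 3.091 m²; P = 2y√(1+z²) = 2×1.07×2.879 = 6.162 m. Hydraulic radius R = A/P = 3.091/6.162 = 0.5017 m. Q_A = (1/0.013)·3.091·0.5017^(2/3)·√0.0014 = 5.618 m³/s.
Channel B: Flow area A = b·y = 4.03 × 1.69 = 6.811 m². Wetted perimeter P = b + 2y = 4.03 + 2×1.69 = 7.41 m. Hydraulic radius R = A/P = 6.811/7.41 = 0.9191 m. Q_B = (1/0.013)·6.811·0.9191^(2/3)·√0.0014 = 18.53 m³/s.
The larger discharge is 18.53 m³/s and the smaller is 5.618 m³/s; the ratio is 3.3.

3.3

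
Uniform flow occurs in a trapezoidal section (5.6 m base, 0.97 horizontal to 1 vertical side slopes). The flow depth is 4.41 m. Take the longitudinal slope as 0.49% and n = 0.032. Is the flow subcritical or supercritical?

subcritical

With bottom width b = 5.6 m and side slope z = 0.97: A = (b + zy)y = (5.6 + 0.97×4.41)×4.41 = 43.56 m²; P = b + 2y√(1+z²) = 5.6 + 2×4.41×1.393 = 17.89 m.
Hydraulic radius R = A/P = 43.56/17.89 = 2.435 m.
V = (1/n) R^(2/3) √S = (1/0.032) × 2.435^(2/3) × √0.0049 = 3.96 m/s. Hydraulic depth D_h = A/T = 43.56/14.16 = 3.077 m.
Froude number Fr = V/√(g·D_h) = 3.96/√(9.81×3.077) = 0.721, which is less than 1, so the flow is subcritical.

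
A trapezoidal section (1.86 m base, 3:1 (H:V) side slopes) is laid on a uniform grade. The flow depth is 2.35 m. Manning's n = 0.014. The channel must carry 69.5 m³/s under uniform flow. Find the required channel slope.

S = 0.0016

With bottom width b = 1.86 m and side slope z = 3: A = (b + zy)y = (1.86 + 3×2.35)×2.35 = 20.94 m²; P = b + 2y√(1+z²) = 1.86 + 2×2.35×3.162 = 16.72 m.
Hydraulic radius R = A/P = 20.94/16.72 = 1.252 m.
From Manning's equation, S = [nQ / (1 A R^(2/3))]² = [0.014 × 69.5 / (1 × 20.94 × 1.252^(2/3))]² = 0.0016.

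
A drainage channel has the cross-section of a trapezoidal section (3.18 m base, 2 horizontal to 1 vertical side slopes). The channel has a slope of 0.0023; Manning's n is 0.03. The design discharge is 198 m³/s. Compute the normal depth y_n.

y_n = 5 m

Manning's equation rearranged: A R^(2/3) = nQ / (1·√S) = 0.03 × 198 / (√0.0023) = 123.9.
At y = 6.16 m: A R^(2/3) = 203.3 — too large.
At y = 3.66 m: A R^(2/3) = 60.31 — too small.
At y = 5 m: A R^(2/3) = 124 — matches.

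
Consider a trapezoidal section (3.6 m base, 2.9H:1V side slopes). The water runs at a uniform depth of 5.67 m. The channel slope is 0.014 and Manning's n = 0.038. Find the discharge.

With bottom width b = 3.6 m and side slope z = 2.9: A = (b + zy)y = (3.6 + 2.9×5.67)×5.67 = 113.6 m²; P = b + 2y√(1+z²) = 3.6 + 2×5.67×3.068 = 38.39 m.
Hydraulic radius R = A/P = 113.6/38.39 = 2.961 m.
Manning's equation: Q = (1/n) A R^(2/3) S^(1/2) = (1/0.038) × 113.6 × 2.961^(2/3) × 0.014^(1/2) = 730 m³/s.

Q = 730 m³/s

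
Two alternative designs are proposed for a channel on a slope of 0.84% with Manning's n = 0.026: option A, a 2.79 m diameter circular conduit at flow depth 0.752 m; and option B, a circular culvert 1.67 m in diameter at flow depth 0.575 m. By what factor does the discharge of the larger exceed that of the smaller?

2.45

Channel A: For a circular section of diameter D = 2.79 m at depth y = 0.752 m, the central angle is θ = 2 arccos(1 − 2y/D) = 2.184 rad. Then A = (D²/8)(θ − sin θ) = 1.329 m² and P = Dθ/2 = 3.046 m. Hydraulic radius R = A/P = 1.329/3.046 = 0.4362 m. Q_A = (1/0.026)·1.329·0.4362^(2/3)·√0.0084 = 2.693 m³/s.
Channel B: For a circular section of diameter D = 1.67 m at depth y = 0.575 m, the central angle is θ = 2 arccos(1 − 2y/D) = 2.508 rad. Then A = (D²/8)(θ − sin θ) = 0.6681 m² and P = Dθ/2 = 2.094 m. Hydraulic radius R = A/P = 0.6681/2.094 = 0.319 m. Q_B = (1/0.026)·0.6681·0.319^(2/3)·√0.0084 = 1.1 m³/s.
The larger discharge is 2.693 m³/s and the smaller is 1.1 m³/s; the ratio is 2.45.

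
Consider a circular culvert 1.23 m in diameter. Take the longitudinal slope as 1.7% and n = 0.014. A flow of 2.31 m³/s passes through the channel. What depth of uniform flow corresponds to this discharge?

y_n = 0.584 m

Manning's equation rearranged: A R^(2/3) = nQ / (1·√S) = 0.014 × 2.31 / (√0.017) = 0.248.
Trying y = 0.667 m: A R^(2/3) = 0.3099 — over.
Trying y = 0.506 m: A R^(2/3) = 0.192 — short.
Trying y = 0.584 m: A R^(2/3) = 0.2477 — ≈ 0.248.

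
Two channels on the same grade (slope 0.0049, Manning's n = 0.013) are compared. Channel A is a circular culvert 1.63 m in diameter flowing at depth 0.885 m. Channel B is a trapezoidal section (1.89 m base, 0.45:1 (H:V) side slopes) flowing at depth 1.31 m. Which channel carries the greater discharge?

Channel A: For a circular section of diameter D = 1.63 m at depth y = 0.885 m, the central angle is θ = 2 arccos(1 − 2y/D) = 3.314 rad. Then A = (D²/8)(θ − sin θ) = 1.157 m² and P = Dθ/2 = 2.701 m. Hydraulic radius R = A/P = 1.157/2.701 = 0.4285 m. Q_A = (1/0.013)·1.157·0.4285^(2/3)·√0.0049 = 3.542 m³/s.
Channel B: With bottom width b = 1.89 m and side slope z = 0.45: A = (b + zy)y = (1.89 + 0.45×1.31)×1.31 = 3.248 m²; P = b + 2y√(1+z²) = 1.89 + 2×1.31×1.097 = 4.763 m. Hydraulic radius R = A/P = 3.248/4.763 = 0.6819 m. Q_B = (1/0.013)·3.248·0.6819^(2/3)·√0.0049 = 13.55 m³/s.
Q_A = 3.542 m³/s vs Q_B = 13.55 m³/s, so channel B carries more.

channel B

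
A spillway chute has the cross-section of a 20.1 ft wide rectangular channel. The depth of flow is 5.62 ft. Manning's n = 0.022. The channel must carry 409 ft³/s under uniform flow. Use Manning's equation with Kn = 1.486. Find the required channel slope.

Flow area A = b·y = 20.1 × 5.62 = 113 ft². Wetted perimeter P = b + 2y = 20.1 + 2×5.62 = 31.34 ft.
Hydraulic radius R = A/P = 113/31.34 = 3.604 ft.
From Manning's equation, S = [nQ / (1.486 A R^(2/3))]² = [0.022 × 409 / (1.486 × 113 × 3.604^(2/3))]² = 0.00052.

S = 0.00052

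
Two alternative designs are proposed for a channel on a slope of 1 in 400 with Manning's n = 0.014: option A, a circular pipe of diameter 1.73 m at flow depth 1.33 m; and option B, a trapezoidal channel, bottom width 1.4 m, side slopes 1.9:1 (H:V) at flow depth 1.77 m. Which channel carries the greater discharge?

Channel A: For a circular section of diameter D = 1.73 m at depth y = 1.33 m, the central angle is θ = 2 arccos(1 − 2y/D) = 4.277 rad. Then A = (D²/8)(θ − sin θ) = 1.939 m² and P = Dθ/2 = 3.699 m. Hydraulic radius R = A/P = 1.939/3.699 = 0.5242 m. Q_A = (1/0.014)·1.939·0.5242^(2/3)·√0.0025 = 4.502 m³/s.
Channel B: With bottom width b = 1.4 m and side slope z = 1.9: A = (b + zy)y = (1.4 + 1.9×1.77)×1.77 = 8.431 m²; P = b + 2y√(1+z²) = 1.4 + 2×1.77×2.147 = 9.001 m. Hydraulic radius R = A/P = 8.431/9.001 = 0.9367 m. Q_B = (1/0.014)·8.431·0.9367^(2/3)·√0.0025 = 28.82 m³/s.
Q_A = 4.502 m³/s vs Q_B = 28.82 m³/s, so channel B carries more.

channel B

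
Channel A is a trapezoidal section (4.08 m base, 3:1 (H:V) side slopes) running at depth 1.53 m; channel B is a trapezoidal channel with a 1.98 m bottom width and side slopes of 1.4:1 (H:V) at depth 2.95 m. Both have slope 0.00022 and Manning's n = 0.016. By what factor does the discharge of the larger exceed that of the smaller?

1.81

Channel A: With bottom width b = 4.08 m and side slope z = 3: A = (b + zy)y = (4.08 + 3×1.53)×1.53 = 13.27 m²; P = b + 2y√(1+z²) = 4.08 + 2×1.53×3.162 = 13.76 m. Hydraulic radius R = A/P = 13.27/13.76 = 0.9643 m. Q_A = (1/0.016)·13.27·0.9643^(2/3)·√0.00022 = 12 m³/s.
Channel B: With bottom width b = 1.98 m and side slope z = 1.4: A = (b + zy)y = (1.98 + 1.4×2.95)×2.95 = 18.02 m²; P = b + 2y√(1+z²) = 1.98 + 2×2.95×1.72 = 12.13 m. Hydraulic radius R = A/P = 18.02/12.13 = 1.486 m. Q_B = (1/0.016)·18.02·1.486^(2/3)·√0.00022 = 21.76 m³/s.
The larger discharge is 21.76 m³/s and the smaller is 12 m³/s; the ratio is 1.81.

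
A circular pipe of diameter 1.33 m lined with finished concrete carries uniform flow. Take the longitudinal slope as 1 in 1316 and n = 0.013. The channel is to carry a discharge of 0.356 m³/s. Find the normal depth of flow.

y_n = 0.455 m

Manning's equation rearranged: A R^(2/3) = nQ / (1·√S) = 0.013 × 0.356 / (√0.0007599) = 0.1679.
At y = 0.498 m: A R^(2/3) = 0.1989 — high.
At y = 0.328 m: A R^(2/3) = 0.0889 — low.
At y = 0.455 m: A R^(2/3) = 0.1679 — ≈ 0.1679.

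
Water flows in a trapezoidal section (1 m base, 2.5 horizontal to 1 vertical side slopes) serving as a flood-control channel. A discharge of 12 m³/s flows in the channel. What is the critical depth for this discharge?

y_c = 1.18 m

At critical depth, Q² T / (g A³) = 1, i.e. A³/T = Q²/g = 12²/9.81 = 14.68.
Try y = 1.01 m: A³/T = 7.459 — short.
Try y = 1.39 m: A³/T = 30.27 — over.
Try y = 1.18 m: A³/T = 14.68 — ≈ 14.68.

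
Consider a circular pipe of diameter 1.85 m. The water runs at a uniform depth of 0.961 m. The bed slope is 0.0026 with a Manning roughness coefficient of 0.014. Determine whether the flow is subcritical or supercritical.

For a circular section of diameter D = 1.85 m at depth y = 0.961 m, the central angle is θ = 2 arccos(1 − 2y/D) = 3.219 rad. Then A = (D²/8)(θ − sin θ) = 1.411 m² and P = Dθ/2 = 2.978 m.
Hydraulic radius R = A/P = 1.411/2.978 = 0.4737 m.
V = (1/n) R^(2/3) √S = (1/0.014) × 0.4737^(2/3) × √0.0026 = 2.213 m/s. Hydraulic depth D_h = A/T = 1.411/1.849 = 0.7631 m.
Froude number Fr = V/√(g·D_h) = 2.213/√(9.81×0.7631) = 0.809, which is less than 1, so the flow is subcritical.

subcritical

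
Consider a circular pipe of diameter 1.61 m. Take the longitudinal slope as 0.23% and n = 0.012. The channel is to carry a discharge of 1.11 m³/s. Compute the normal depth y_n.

Manning's equation rearranged: A R^(2/3) = nQ / (1·√S) = 0.012 × 1.11 / (√0.0023) = 0.2777.
Trying y = 0.477 m: A R^(2/3) = 0.2121 — too small.
Trying y = 0.7 m: A R^(2/3) = 0.4349 — too large.
Trying y = 0.549 m: A R^(2/3) = 0.2778 — close enough.

y_n = 0.549 m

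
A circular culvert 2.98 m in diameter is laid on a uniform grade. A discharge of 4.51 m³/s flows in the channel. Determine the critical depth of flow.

At critical depth, Q² T / (g A³) = 1, i.e. A³/T = Q²/g = 4.51²/9.81 = 2.073.
Trying y = 0.642 m: A³/T = 0.5495 — too small.
Trying y = 1.15 m: A³/T = 5.276 — too large.
Trying y = 0.903 m: A³/T = 2.074 — close enough.

y_c = 0.903 m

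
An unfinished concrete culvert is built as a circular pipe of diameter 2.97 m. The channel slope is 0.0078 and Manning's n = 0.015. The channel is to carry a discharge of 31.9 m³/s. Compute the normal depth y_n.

y_n = 2.32 m

Manning's equation rearranged: A R^(2/3) = nQ / (1·√S) = 0.015 × 31.9 / (√0.0078) = 5.418.
At y = 2.01 m: A R^(2/3) = 4.546 — short.
At y = 2.32 m: A R^(2/3) = 5.419 — matches.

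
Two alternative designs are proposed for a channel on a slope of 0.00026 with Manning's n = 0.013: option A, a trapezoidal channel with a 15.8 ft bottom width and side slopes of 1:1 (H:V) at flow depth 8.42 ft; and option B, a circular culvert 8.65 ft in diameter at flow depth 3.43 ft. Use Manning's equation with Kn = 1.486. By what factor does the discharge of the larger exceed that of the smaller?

Channel A: With bottom width b = 15.8 ft and side slope z = 1: A = (b + zy)y = (15.8 + 1×8.42)×8.42 = 203.9 ft²; P = b + 2y√(1+z²) = 15.8 + 2×8.42×1.414 = 39.62 ft. Hydraulic radius R = A/P = 203.9/39.62 = 5.148 ft. Q_A = (1.486/0.013)·203.9·5.148^(2/3)·√0.00026 = 1121 ft³/s.
Channel B: For a circular section of diameter D = 8.65 ft at depth y = 3.43 ft, the central angle is θ = 2 arccos(1 − 2y/D) = 2.725 rad. Then A = (D²/8)(θ − sin θ) = 21.7 ft² and P = Dθ/2 = 11.78 ft. Hydraulic radius R = A/P = 21.7/11.78 = 1.841 ft. Q_B = (1.486/0.013)·21.7·1.841^(2/3)·√0.00026 = 60.07 ft³/s.
The larger discharge is 1121 ft³/s and the smaller is 60.07 ft³/s; the ratio is 18.7.

18.7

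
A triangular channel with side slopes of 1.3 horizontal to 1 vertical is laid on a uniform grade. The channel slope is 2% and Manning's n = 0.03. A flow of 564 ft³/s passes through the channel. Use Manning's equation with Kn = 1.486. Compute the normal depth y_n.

Manning's equation rearranged: A R^(2/3) = nQ / (1.486·√S) = 0.03 × 564 / (1.486 × √0.02) = 80.51.
Try y = 4.99 ft: A R^(2/3) = 51 — too small.
Try y = 6.7 ft: A R^(2/3) = 111.9 — too large.
Try y = 5.92 ft: A R^(2/3) = 80.44 — ≈ 80.51.

y_n = 5.92 ft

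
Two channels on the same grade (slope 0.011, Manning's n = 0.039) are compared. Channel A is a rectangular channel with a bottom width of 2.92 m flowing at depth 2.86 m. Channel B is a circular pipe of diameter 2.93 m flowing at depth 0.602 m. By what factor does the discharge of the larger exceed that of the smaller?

Channel A: Flow area A = b·y = 2.92 × 2.86 = 8.351 m². Wetted perimeter P = b + 2y = 2.92 + 2×2.86 = 8.64 m. Hydraulic radius R = A/P = 8.351/8.64 = 0.9666 m. Q_A = (1/0.039)·8.351·0.9666^(2/3)·√0.011 = 21.96 m³/s.
Channel B: For a circular section of diameter D = 2.93 m at depth y = 0.602 m, the central angle is θ = 2 arccos(1 − 2y/D) = 1.882 rad. Then A = (D²/8)(θ − sin θ) = 0.9977 m² and P = Dθ/2 = 2.757 m. Hydraulic radius R = A/P = 0.9977/2.757 = 0.3619 m. Q_B = (1/0.039)·0.9977·0.3619^(2/3)·√0.011 = 1.363 m³/s.
The larger discharge is 21.96 m³/s and the smaller is 1.363 m³/s; the ratio is 16.1.

16.1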